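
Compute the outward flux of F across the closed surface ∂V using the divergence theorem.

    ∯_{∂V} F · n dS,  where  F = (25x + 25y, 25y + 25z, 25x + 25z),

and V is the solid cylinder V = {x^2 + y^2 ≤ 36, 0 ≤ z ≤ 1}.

By the divergence theorem,

    ∯_{∂V} F · n dS = ∭_V (∇ · F) dV.

Compute the divergence:
    ∇ · F = ∂F_x/∂x + ∂F_y/∂y + ∂F_z/∂z = 25 + 25 + 25 = 75.

In cylindrical coordinates, x = r cos(θ), y = r sin(θ), z = z, dV = r dr dθ dz, with 0 ≤ r ≤ 6, 0 ≤ θ ≤ 2π, 0 ≤ z ≤ 1.

The integrand, after substitution and multiplying by the volume element, becomes (75) · r, so

    ∭_V (∇·F) dV = ∫_0^{2π} ∫_0^{6} ∫_0^{1} (75) · r dz dr dθ.

Inner (z from 0 to 1): 75r.
Middle (r from 0 to 6): 1350.
Outer (θ from 0 to 2π): 2700π.

Therefore ∯_{∂V} F · n dS = 2700π.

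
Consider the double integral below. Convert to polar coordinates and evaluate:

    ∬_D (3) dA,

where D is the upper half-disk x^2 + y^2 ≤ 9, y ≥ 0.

The region D is 0 ≤ r ≤ 3, 0 ≤ θ ≤ π in polar coordinates, where x = r cos(θ), y = r sin(θ), and dA = r dr dθ.

Under the substitution, the integrand becomes 3, so

    ∬_D (3) dA = ∫_{0}^{π} ∫_{0}^{3} (3) · r dr dθ.

Inner integral (in r): ∫_{0}^{3} (3) · r dr = 27/2.

Outer integral (in θ): ∫_{0}^{π} (27/2) dθ = 27π/2.

Therefore ∬_D (3) dA = 27π/2.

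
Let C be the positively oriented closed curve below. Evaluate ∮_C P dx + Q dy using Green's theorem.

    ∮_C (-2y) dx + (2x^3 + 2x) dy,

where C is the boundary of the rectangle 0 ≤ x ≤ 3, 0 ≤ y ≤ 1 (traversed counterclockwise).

Green's theorem converts the closed line integral into a double integral over the enclosed region D:

    ∮_C P dx + Q dy = ∬_D (∂Q/∂x - ∂P/∂y) dA.

Here P = -2y, Q = 2x^3 + 2x, so

    ∂Q/∂x = 6x^2 + 2,    ∂P/∂y = -2,
    ∂Q/∂x - ∂P/∂y = 6x^2 + 4.

D is the region 0 ≤ x ≤ 3, 0 ≤ y ≤ 1. Evaluating the double integral:

    ∬_D (6x^2 + 4) dA = ∫_0^{3} ∫_0^{1} (6x^2 + 4) dy dx.

Inner (y from 0 to 1): 6x^2 + 4.
Outer (x from 0 to 3): 66.

Therefore ∮_C P dx + Q dy = 66.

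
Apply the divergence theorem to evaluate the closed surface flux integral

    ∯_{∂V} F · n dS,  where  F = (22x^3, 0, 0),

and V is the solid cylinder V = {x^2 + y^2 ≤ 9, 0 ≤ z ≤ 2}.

By the divergence theorem,

    ∯_{∂V} F · n dS = ∭_V (∇ · F) dV.

Compute the divergence:
    ∇ · F = ∂F_x/∂x + ∂F_y/∂y + ∂F_z/∂z = 66x^2 + 0 + 0 = 66x^2.

In cylindrical coordinates, x = r cos(θ), y = r sin(θ), z = z, dV = r dr dθ dz, with 0 ≤ r ≤ 3, 0 ≤ θ ≤ 2π, 0 ≤ z ≤ 2.

The integrand, after substitution and multiplying by the volume element, becomes (66r^2cos(θ)^2) · r, so

    ∭_V (∇·F) dV = ∫_0^{2π} ∫_0^{3} ∫_0^{2} (66r^2cos(θ)^2) · r dz dr dθ.

Inner (z from 0 to 2): 132r^3cos(θ)^2.
Middle (r from 0 to 3): 2673cos(θ)^2.
Outer (θ from 0 to 2π): 2673π.

Therefore ∯_{∂V} F · n dS = 2673π.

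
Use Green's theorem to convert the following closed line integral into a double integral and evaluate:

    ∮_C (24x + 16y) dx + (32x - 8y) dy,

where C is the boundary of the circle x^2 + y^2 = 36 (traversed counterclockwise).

Green's theorem converts the closed line integral into a double integral over the enclosed region D:

    ∮_C P dx + Q dy = ∬_D (∂Q/∂x - ∂P/∂y) dA.

Here P = 24x + 16y, Q = 32x - 8y, so

    ∂Q/∂x = 32,    ∂P/∂y = 16,
    ∂Q/∂x - ∂P/∂y = 16.

D is the region x^2 + y^2 ≤ 36. Evaluating the double integral:

In polar coordinates (x = r cos θ, y = r sin θ, dA = r dr dθ) the integrand becomes 16, so

    ∬_D (16) dA = ∫_0^{2π} ∫_0^{6} (16) · r dr dθ.

Inner (r from 0 to 6): 288.
Outer (θ from 0 to 2π): 576π.

Therefore ∮_C P dx + Q dy = 576π.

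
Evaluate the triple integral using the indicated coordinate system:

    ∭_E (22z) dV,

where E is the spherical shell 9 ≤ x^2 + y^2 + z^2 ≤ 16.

In spherical coordinates, x = ρ sin(φ) cos(θ), y = ρ sin(φ) sin(θ), z = ρ cos(φ), and dV = ρ^2 sin(φ) dρ dφ dθ.

The integrand becomes 22ρ cos(φ), so

    ∭_E (22z) dV = ∫_{0}^{2π} ∫_{0}^{π} ∫_{3}^{4} (22ρ cos(φ)) · ρ^2 sin(φ) dρ dφ dθ.

Inner (ρ): 1925sin(2φ)/4.
Middle (φ): 0.
Outer (θ): 0.

Therefore the triple integral equals 0.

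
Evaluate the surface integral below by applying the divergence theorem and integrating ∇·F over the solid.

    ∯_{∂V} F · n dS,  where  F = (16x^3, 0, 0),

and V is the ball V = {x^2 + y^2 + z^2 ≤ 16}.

By the divergence theorem,

    ∯_{∂V} F · n dS = ∭_V (∇ · F) dV.

Compute the divergence:
    ∇ · F = ∂F_x/∂x + ∂F_y/∂y + ∂F_z/∂z = 48x^2 + 0 + 0 = 48x^2.

In spherical coordinates, x = ρ sin(φ) cos(θ), y = ρ sin(φ) sin(θ), z = ρ cos(φ), dV = ρ^2 sin(φ) dρ dφ dθ, with 0 ≤ ρ ≤ 4, 0 ≤ φ ≤ π, 0 ≤ θ ≤ 2π.

The integrand, after substitution and multiplying by the volume element, becomes (48ρ^2sin(φ)^2cos(θ)^2) · ρ^2 sin(φ), so

    ∭_V (∇·F) dV = ∫_0^{2π} ∫_0^{π} ∫_0^{4} (48ρ^2sin(φ)^2cos(θ)^2) · ρ^2 sin(φ) dρ dφ dθ.

Inner (ρ from 0 to 4): 49152sin(φ)^3cos(θ)^2/5.
Middle (φ from 0 to π): 65536cos(θ)^2/5.
Outer (θ from 0 to 2π): 65536π/5.

Therefore ∯_{∂V} F · n dS = 65536π/5.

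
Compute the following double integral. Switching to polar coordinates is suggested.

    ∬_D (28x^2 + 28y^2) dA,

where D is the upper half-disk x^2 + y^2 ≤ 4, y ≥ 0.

The region D is 0 ≤ r ≤ 2, 0 ≤ θ ≤ π in polar coordinates, where x = r cos(θ), y = r sin(θ), and dA = r dr dθ.

Under the substitution, the integrand becomes 28r^2, so

    ∬_D (28x^2 + 28y^2) dA = ∫_{0}^{π} ∫_{0}^{2} (28r^2) · r dr dθ.

Inner integral (in r): ∫_{0}^{2} (28r^2) · r dr = 112.

Outer integral (in θ): ∫_{0}^{π} (112) dθ = 112π.

Therefore ∬_D (28x^2 + 28y^2) dA = 112π.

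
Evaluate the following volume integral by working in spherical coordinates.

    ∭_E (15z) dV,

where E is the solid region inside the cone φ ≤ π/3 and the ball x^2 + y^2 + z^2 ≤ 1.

In spherical coordinates, x = ρ sin(φ) cos(θ), y = ρ sin(φ) sin(θ), z = ρ cos(φ), and dV = ρ^2 sin(φ) dρ dφ dθ.

The integrand becomes 15ρ cos(φ), so

    ∭_E (15z) dV = ∫_{0}^{2π} ∫_{0}^{π/3} ∫_{0}^{1} (15ρ cos(φ)) · ρ^2 sin(φ) dρ dφ dθ.

Inner (ρ): 15sin(2φ)/8.
Middle (φ): 45/32.
Outer (θ): 45π/16.

Therefore the triple integral equals 45π/16.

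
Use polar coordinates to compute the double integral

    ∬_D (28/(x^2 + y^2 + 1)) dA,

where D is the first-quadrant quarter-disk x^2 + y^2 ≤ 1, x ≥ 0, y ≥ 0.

The region D is 0 ≤ r ≤ 1, 0 ≤ θ ≤ π/2 in polar coordinates, where x = r cos(θ), y = r sin(θ), and dA = r dr dθ.

Under the substitution, the integrand becomes 28/(r^2 + 1), so

    ∬_D (28/(x^2 + y^2 + 1)) dA = ∫_{0}^{π/2} ∫_{0}^{1} (28/(r^2 + 1)) · r dr dθ.

Inner integral (in r): ∫_{0}^{1} (28/(r^2 + 1)) · r dr = log(16384).

Outer integral (in θ): ∫_{0}^{π/2} (log(16384)) dθ = 7π log(2).

Therefore ∬_D (28/(x^2 + y^2 + 1)) dA = 7π log(2).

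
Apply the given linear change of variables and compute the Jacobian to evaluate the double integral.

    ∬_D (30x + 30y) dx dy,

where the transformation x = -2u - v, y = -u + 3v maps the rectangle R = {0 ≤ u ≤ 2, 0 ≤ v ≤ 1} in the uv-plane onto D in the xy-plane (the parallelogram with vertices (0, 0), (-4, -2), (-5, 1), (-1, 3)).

Compute the Jacobian determinant of (x, y) with respect to (u, v):

    ∂(x,y)/∂(u,v) = | -2  -1 | = (-2)(3) - (-1)(-1) = -7.
                   | -1  3 |

Its absolute value is |J| = 7 (the area scaling factor).

Substituting x = -2u - v, y = -u + 3v into the integrand,

    30x + 30y → -90u + 60v,

so the integral becomes

    ∬_R (-90u + 60v) · |J| du dv = ∫_0^2 ∫_0^1 (-630u + 420v) dv du.

Inner (v): 210 - 630u.
Outer (u): -840.

Therefore ∬_D (30x + 30y) dx dy = -840.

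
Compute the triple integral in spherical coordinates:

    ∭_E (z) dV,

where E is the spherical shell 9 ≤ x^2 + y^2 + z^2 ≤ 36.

In spherical coordinates, x = ρ sin(φ) cos(θ), y = ρ sin(φ) sin(θ), z = ρ cos(φ), and dV = ρ^2 sin(φ) dρ dφ dθ.

The integrand becomes ρ cos(φ), so

    ∭_E (z) dV = ∫_{0}^{2π} ∫_{0}^{π} ∫_{3}^{6} (ρ cos(φ)) · ρ^2 sin(φ) dρ dφ dθ.

Inner (ρ): 1215sin(2φ)/8.
Middle (φ): 0.
Outer (θ): 0.

Therefore the triple integral equals 0.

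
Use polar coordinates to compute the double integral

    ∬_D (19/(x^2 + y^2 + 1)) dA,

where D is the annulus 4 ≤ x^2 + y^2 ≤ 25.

The region D is 2 ≤ r ≤ 5, 0 ≤ θ ≤ 2π in polar coordinates, where x = r cos(θ), y = r sin(θ), and dA = r dr dθ.

Under the substitution, the integrand becomes 19/(r^2 + 1), so

    ∬_D (19/(x^2 + y^2 + 1)) dA = ∫_{0}^{2π} ∫_{2}^{5} (19/(r^2 + 1)) · r dr dθ.

Inner integral (in r): ∫_{2}^{5} (19/(r^2 + 1)) · r dr = log(5429503678976sqrt(130)/9765625).

Outer integral (in θ): ∫_{0}^{2π} (log(5429503678976sqrt(130)/9765625)) dθ = log((5429503678976sqrt(130)/9765625)^(2π)).

Therefore ∬_D (19/(x^2 + y^2 + 1)) dA = log((5429503678976sqrt(130)/9765625)^(2π)).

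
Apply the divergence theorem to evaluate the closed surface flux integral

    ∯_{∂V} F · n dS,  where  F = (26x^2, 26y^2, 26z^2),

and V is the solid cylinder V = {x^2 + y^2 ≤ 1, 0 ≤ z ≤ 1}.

By the divergence theorem,

    ∯_{∂V} F · n dS = ∭_V (∇ · F) dV.

Compute the divergence:
    ∇ · F = ∂F_x/∂x + ∂F_y/∂y + ∂F_z/∂z = 52x + 52y + 52z.

In cylindrical coordinates, x = r cos(θ), y = r sin(θ), z = z, dV = r dr dθ dz, with 0 ≤ r ≤ 1, 0 ≤ θ ≤ 2π, 0 ≤ z ≤ 1.

The integrand, after substitution and multiplying by the volume element, becomes (52sqrt(2)r sin(θ + π/4) + 52z) · r, so

    ∭_V (∇·F) dV = ∫_0^{2π} ∫_0^{1} ∫_0^{1} (52sqrt(2)r sin(θ + π/4) + 52z) · r dz dr dθ.

Inner (z from 0 to 1): 26r (2sqrt(2)r sin(θ + π/4) + 1).
Middle (r from 0 to 1): 52sqrt(2)sin(θ + π/4)/3 + 13.
Outer (θ from 0 to 2π): 26π.

Therefore ∯_{∂V} F · n dS = 26π.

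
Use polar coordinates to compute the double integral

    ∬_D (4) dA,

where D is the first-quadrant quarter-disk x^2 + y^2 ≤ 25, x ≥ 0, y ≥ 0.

The region D is 0 ≤ r ≤ 5, 0 ≤ θ ≤ π/2 in polar coordinates, where x = r cos(θ), y = r sin(θ), and dA = r dr dθ.

Under the substitution, the integrand becomes 4, so

    ∬_D (4) dA = ∫_{0}^{π/2} ∫_{0}^{5} (4) · r dr dθ.

Inner integral (in r): ∫_{0}^{5} (4) · r dr = 50.

Outer integral (in θ): ∫_{0}^{π/2} (50) dθ = 25π.

Therefore ∬_D (4) dA = 25π.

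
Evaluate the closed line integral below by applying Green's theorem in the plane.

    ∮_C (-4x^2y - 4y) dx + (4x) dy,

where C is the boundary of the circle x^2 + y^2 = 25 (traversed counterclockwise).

Green's theorem converts the closed line integral into a double integral over the enclosed region D:

    ∮_C P dx + Q dy = ∬_D (∂Q/∂x - ∂P/∂y) dA.

Here P = -4x^2y - 4y, Q = 4x, so

    ∂Q/∂x = 4,    ∂P/∂y = -4x^2 - 4,
    ∂Q/∂x - ∂P/∂y = 4x^2 + 8.

D is the region x^2 + y^2 ≤ 25. Evaluating the double integral:

In polar coordinates (x = r cos θ, y = r sin θ, dA = r dr dθ) the integrand becomes 4r^2cos(θ)^2 + 8, so

    ∬_D (4x^2 + 8) dA = ∫_0^{2π} ∫_0^{5} (4r^2cos(θ)^2 + 8) · r dr dθ.

Inner (r from 0 to 5): 625cos(θ)^2 + 100.
Outer (θ from 0 to 2π): 825π.

Therefore ∮_C P dx + Q dy = 825π.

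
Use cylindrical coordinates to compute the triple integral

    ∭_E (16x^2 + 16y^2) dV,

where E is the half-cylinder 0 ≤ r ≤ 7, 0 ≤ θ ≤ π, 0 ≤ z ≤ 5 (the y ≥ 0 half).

In cylindrical coordinates, x = r cos(θ), y = r sin(θ), z = z, and dV = r dr dθ dz.

The integrand becomes 16r^2, so

    ∭_E (16x^2 + 16y^2) dV = ∫_{0}^{π} ∫_{0}^{7} ∫_{0}^{5} (16r^2) · r dz dr dθ.

Inner (z): 80r^3.
Middle (r from 0 to 7): 48020.
Outer (θ): 48020π.

Therefore the triple integral equals 48020π.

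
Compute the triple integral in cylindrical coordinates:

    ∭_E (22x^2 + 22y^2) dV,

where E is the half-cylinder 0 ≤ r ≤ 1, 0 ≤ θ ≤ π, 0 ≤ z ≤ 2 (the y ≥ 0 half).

In cylindrical coordinates, x = r cos(θ), y = r sin(θ), z = z, and dV = r dr dθ dz.

The integrand becomes 22r^2, so

    ∭_E (22x^2 + 22y^2) dV = ∫_{0}^{π} ∫_{0}^{1} ∫_{0}^{2} (22r^2) · r dz dr dθ.

Inner (z): 44r^3.
Middle (r from 0 to 1): 11.
Outer (θ): 11π.

Therefore the triple integral equals 11π.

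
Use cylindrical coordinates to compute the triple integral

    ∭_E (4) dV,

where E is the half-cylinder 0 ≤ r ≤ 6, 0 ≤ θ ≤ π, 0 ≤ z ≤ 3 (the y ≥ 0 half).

In cylindrical coordinates, x = r cos(θ), y = r sin(θ), z = z, and dV = r dr dθ dz.

The integrand becomes 4, so

    ∭_E (4) dV = ∫_{0}^{π} ∫_{0}^{6} ∫_{0}^{3} (4) · r dz dr dθ.

Inner (z): 12r.
Middle (r from 0 to 6): 216.
Outer (θ): 216π.

Therefore the triple integral equals 216π.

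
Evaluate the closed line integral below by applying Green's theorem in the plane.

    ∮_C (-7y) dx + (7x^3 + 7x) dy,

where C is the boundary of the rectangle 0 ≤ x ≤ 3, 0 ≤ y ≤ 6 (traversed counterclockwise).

Green's theorem converts the closed line integral into a double integral over the enclosed region D:

    ∮_C P dx + Q dy = ∬_D (∂Q/∂x - ∂P/∂y) dA.

Here P = -7y, Q = 7x^3 + 7x, so

    ∂Q/∂x = 21x^2 + 7,    ∂P/∂y = -7,
    ∂Q/∂x - ∂P/∂y = 21x^2 + 14.

D is the region 0 ≤ x ≤ 3, 0 ≤ y ≤ 6. Evaluating the double integral:

    ∬_D (21x^2 + 14) dA = ∫_0^{3} ∫_0^{6} (21x^2 + 14) dy dx.

Inner (y from 0 to 6): 126x^2 + 84.
Outer (x from 0 to 3): 1386.

Therefore ∮_C P dx + Q dy = 1386.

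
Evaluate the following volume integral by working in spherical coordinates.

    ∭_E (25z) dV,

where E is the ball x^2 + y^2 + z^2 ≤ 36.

In spherical coordinates, x = ρ sin(φ) cos(θ), y = ρ sin(φ) sin(θ), z = ρ cos(φ), and dV = ρ^2 sin(φ) dρ dφ dθ.

The integrand becomes 25ρ cos(φ), so

    ∭_E (25z) dV = ∫_{0}^{2π} ∫_{0}^{π} ∫_{0}^{6} (25ρ cos(φ)) · ρ^2 sin(φ) dρ dφ dθ.

Inner (ρ): 4050sin(2φ).
Middle (φ): 0.
Outer (θ): 0.

Therefore the triple integral equals 0.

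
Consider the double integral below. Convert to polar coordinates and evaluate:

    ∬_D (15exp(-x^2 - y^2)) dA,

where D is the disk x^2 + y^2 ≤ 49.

The region D is 0 ≤ r ≤ 7, 0 ≤ θ ≤ 2π in polar coordinates, where x = r cos(θ), y = r sin(θ), and dA = r dr dθ.

Under the substitution, the integrand becomes 15exp(-r^2), so

    ∬_D (15exp(-x^2 - y^2)) dA = ∫_{0}^{2π} ∫_{0}^{7} (15exp(-r^2)) · r dr dθ.

Inner integral (in r): ∫_{0}^{7} (15exp(-r^2)) · r dr = 15/2 - 15exp(-49)/2.

Outer integral (in θ): ∫_{0}^{2π} (15/2 - 15exp(-49)/2) dθ = -15π exp(-49) + 15π.

Therefore ∬_D (15exp(-x^2 - y^2)) dA = -15π exp(-49) + 15π.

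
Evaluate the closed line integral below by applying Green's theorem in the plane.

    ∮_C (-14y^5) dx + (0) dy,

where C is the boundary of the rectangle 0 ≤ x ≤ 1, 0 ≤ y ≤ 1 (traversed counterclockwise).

Green's theorem converts the closed line integral into a double integral over the enclosed region D:

    ∮_C P dx + Q dy = ∬_D (∂Q/∂x - ∂P/∂y) dA.

Here P = -14y^5, Q = 0, so

    ∂Q/∂x = 0,    ∂P/∂y = -70y^4,
    ∂Q/∂x - ∂P/∂y = 70y^4.

D is the region 0 ≤ x ≤ 1, 0 ≤ y ≤ 1. Evaluating the double integral:

    ∬_D (70y^4) dA = ∫_0^{1} ∫_0^{1} (70y^4) dy dx.

Inner (y from 0 to 1): 14.
Outer (x from 0 to 1): 14.

Therefore ∮_C P dx + Q dy = 14.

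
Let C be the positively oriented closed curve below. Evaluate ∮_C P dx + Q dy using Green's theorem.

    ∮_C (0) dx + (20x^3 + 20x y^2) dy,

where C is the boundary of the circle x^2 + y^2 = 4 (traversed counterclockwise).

Green's theorem converts the closed line integral into a double integral over the enclosed region D:

    ∮_C P dx + Q dy = ∬_D (∂Q/∂x - ∂P/∂y) dA.

Here P = 0, Q = 20x^3 + 20x y^2, so

    ∂Q/∂x = 60x^2 + 20y^2,    ∂P/∂y = 0,
    ∂Q/∂x - ∂P/∂y = 60x^2 + 20y^2.

D is the region x^2 + y^2 ≤ 4. Evaluating the double integral:

In polar coordinates (x = r cos θ, y = r sin θ, dA = r dr dθ) the integrand becomes 20r^2(cos(2θ) + 2), so

    ∬_D (60x^2 + 20y^2) dA = ∫_0^{2π} ∫_0^{2} (20r^2(cos(2θ) + 2)) · r dr dθ.

Inner (r from 0 to 2): 80cos(2θ) + 160.
Outer (θ from 0 to 2π): 320π.

Therefore ∮_C P dx + Q dy = 320π.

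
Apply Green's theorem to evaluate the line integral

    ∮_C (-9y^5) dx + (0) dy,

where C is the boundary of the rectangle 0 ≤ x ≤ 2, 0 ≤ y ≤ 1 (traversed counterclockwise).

Green's theorem converts the closed line integral into a double integral over the enclosed region D:

    ∮_C P dx + Q dy = ∬_D (∂Q/∂x - ∂P/∂y) dA.

Here P = -9y^5, Q = 0, so

    ∂Q/∂x = 0,    ∂P/∂y = -45y^4,
    ∂Q/∂x - ∂P/∂y = 45y^4.

D is the region 0 ≤ x ≤ 2, 0 ≤ y ≤ 1. Evaluating the double integral:

    ∬_D (45y^4) dA = ∫_0^{2} ∫_0^{1} (45y^4) dy dx.

Inner (y from 0 to 1): 9.
Outer (x from 0 to 2): 18.

Therefore ∮_C P dx + Q dy = 18.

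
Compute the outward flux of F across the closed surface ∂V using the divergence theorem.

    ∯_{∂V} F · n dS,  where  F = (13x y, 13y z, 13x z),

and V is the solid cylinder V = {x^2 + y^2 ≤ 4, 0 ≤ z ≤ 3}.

By the divergence theorem,

    ∯_{∂V} F · n dS = ∭_V (∇ · F) dV.

Compute the divergence:
    ∇ · F = ∂F_x/∂x + ∂F_y/∂y + ∂F_z/∂z = 13y + 13z + 13x = 13x + 13y + 13z.

In cylindrical coordinates, x = r cos(θ), y = r sin(θ), z = z, dV = r dr dθ dz, with 0 ≤ r ≤ 2, 0 ≤ θ ≤ 2π, 0 ≤ z ≤ 3.

The integrand, after substitution and multiplying by the volume element, becomes (13sqrt(2)r sin(θ + π/4) + 13z) · r, so

    ∭_V (∇·F) dV = ∫_0^{2π} ∫_0^{2} ∫_0^{3} (13sqrt(2)r sin(θ + π/4) + 13z) · r dz dr dθ.

Inner (z from 0 to 3): 39r (2sqrt(2)r sin(θ + π/4) + 3)/2.
Middle (r from 0 to 2): 104sqrt(2)sin(θ + π/4) + 117.
Outer (θ from 0 to 2π): 234π.

Therefore ∯_{∂V} F · n dS = 234π.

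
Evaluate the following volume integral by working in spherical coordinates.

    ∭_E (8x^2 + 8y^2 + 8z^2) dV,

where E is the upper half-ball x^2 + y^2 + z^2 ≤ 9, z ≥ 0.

In spherical coordinates, x = ρ sin(φ) cos(θ), y = ρ sin(φ) sin(θ), z = ρ cos(φ), and dV = ρ^2 sin(φ) dρ dφ dθ.

The integrand becomes 8ρ^2, so

    ∭_E (8x^2 + 8y^2 + 8z^2) dV = ∫_{0}^{2π} ∫_{0}^{π/2} ∫_{0}^{3} (8ρ^2) · ρ^2 sin(φ) dρ dφ dθ.

Inner (ρ): 1944sin(φ)/5.
Middle (φ): 1944/5.
Outer (θ): 3888π/5.

Therefore the triple integral equals 3888π/5.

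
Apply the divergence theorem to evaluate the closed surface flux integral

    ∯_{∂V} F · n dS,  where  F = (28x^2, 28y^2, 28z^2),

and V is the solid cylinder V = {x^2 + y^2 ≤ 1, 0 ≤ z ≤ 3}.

By the divergence theorem,

    ∯_{∂V} F · n dS = ∭_V (∇ · F) dV.

Compute the divergence:
    ∇ · F = ∂F_x/∂x + ∂F_y/∂y + ∂F_z/∂z = 56x + 56y + 56z.

In cylindrical coordinates, x = r cos(θ), y = r sin(θ), z = z, dV = r dr dθ dz, with 0 ≤ r ≤ 1, 0 ≤ θ ≤ 2π, 0 ≤ z ≤ 3.

The integrand, after substitution and multiplying by the volume element, becomes (56sqrt(2)r sin(θ + π/4) + 56z) · r, so

    ∭_V (∇·F) dV = ∫_0^{2π} ∫_0^{1} ∫_0^{3} (56sqrt(2)r sin(θ + π/4) + 56z) · r dz dr dθ.

Inner (z from 0 to 3): 84r (2sqrt(2)r sin(θ + π/4) + 3).
Middle (r from 0 to 1): 56sqrt(2)sin(θ + π/4) + 126.
Outer (θ from 0 to 2π): 252π.

Therefore ∯_{∂V} F · n dS = 252π.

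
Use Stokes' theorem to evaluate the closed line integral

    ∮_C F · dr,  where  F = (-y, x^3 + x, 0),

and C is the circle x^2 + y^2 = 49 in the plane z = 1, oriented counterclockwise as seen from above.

Let S be the flat disk x^2 + y^2 ≤ 49 in the plane z = 1, with upward unit normal n̂ = ẑ. By Stokes' theorem,

    ∮_C F · dr = ∬_S (∇ × F) · n̂ dS = ∬_D (curl F)_z dA,

where D is the disk x^2 + y^2 ≤ 49.

Compute the curl of F = (-y, x^3 + x, 0):
    (∇ × F)_x = ∂F_z/∂y - ∂F_y/∂z = 0,
    (∇ × F)_y = ∂F_x/∂z - ∂F_z/∂x = 0,
    (∇ × F)_z = ∂F_y/∂x - ∂F_x/∂y = 3x^2 + 2.

On z = 1, (curl F)_z = 3x^2 + 2.

Convert to polar (x = r cos θ, y = r sin θ, dA = r dr dθ); the integrand becomes 3r^2cos(θ)^2 + 2, so

    ∬_D (curl F)_z dA = ∫_0^{2π} ∫_0^{7} (3r^2cos(θ)^2 + 2) · r dr dθ.

Inner (r from 0 to 7): 7203cos(θ)^2/4 + 49.
Outer (θ from 0 to 2π): 7595π/4.

Therefore ∮_C F · dr = 7595π/4.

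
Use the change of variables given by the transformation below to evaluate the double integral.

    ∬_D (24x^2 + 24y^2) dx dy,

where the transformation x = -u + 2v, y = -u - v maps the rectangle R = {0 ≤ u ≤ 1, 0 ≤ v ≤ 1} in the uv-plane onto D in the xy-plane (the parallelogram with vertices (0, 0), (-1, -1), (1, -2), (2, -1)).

Compute the Jacobian determinant of (x, y) with respect to (u, v):

    ∂(x,y)/∂(u,v) = | -1  2 | = (-1)(-1) - (2)(-1) = 3.
                   | -1  -1 |

Its absolute value is |J| = 3 (the area scaling factor).

Substituting x = -u + 2v, y = -u - v into the integrand,

    24x^2 + 24y^2 → 48u^2 - 48u v + 120v^2,

so the integral becomes

    ∬_R (48u^2 - 48u v + 120v^2) · |J| du dv = ∫_0^1 ∫_0^1 (144u^2 - 144u v + 360v^2) dv du.

Inner (v): 144u^2 - 72u + 120.
Outer (u): 132.

Therefore ∬_D (24x^2 + 24y^2) dx dy = 132.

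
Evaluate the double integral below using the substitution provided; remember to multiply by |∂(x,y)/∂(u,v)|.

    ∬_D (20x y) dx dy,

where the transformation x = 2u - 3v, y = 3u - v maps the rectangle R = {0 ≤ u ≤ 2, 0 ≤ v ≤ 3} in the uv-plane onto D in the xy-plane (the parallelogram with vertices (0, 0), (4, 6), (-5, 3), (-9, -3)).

Compute the Jacobian determinant of (x, y) with respect to (u, v):

    ∂(x,y)/∂(u,v) = | 2  -3 | = (2)(-1) - (-3)(3) = 7.
                   | 3  -1 |

Its absolute value is |J| = 7 (the area scaling factor).

Substituting x = 2u - 3v, y = 3u - v into the integrand,

    20x y → 120u^2 - 220u v + 60v^2,

so the integral becomes

    ∬_R (120u^2 - 220u v + 60v^2) · |J| du dv = ∫_0^2 ∫_0^3 (840u^2 - 1540u v + 420v^2) dv du.

Inner (v): 2520u^2 - 6930u + 3780.
Outer (u): 420.

Therefore ∬_D (20x y) dx dy = 420.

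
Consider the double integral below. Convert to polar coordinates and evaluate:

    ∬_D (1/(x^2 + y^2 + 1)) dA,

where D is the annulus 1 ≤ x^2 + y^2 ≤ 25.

The region D is 1 ≤ r ≤ 5, 0 ≤ θ ≤ 2π in polar coordinates, where x = r cos(θ), y = r sin(θ), and dA = r dr dθ.

Under the substitution, the integrand becomes 1/(r^2 + 1), so

    ∬_D (1/(x^2 + y^2 + 1)) dA = ∫_{0}^{2π} ∫_{1}^{5} (1/(r^2 + 1)) · r dr dθ.

Inner integral (in r): ∫_{1}^{5} (1/(r^2 + 1)) · r dr = log(13)/2.

Outer integral (in θ): ∫_{0}^{2π} (log(13)/2) dθ = π log(13).

Therefore ∬_D (1/(x^2 + y^2 + 1)) dA = π log(13).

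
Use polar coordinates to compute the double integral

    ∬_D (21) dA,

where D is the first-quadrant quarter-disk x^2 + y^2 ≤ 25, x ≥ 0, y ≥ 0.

The region D is 0 ≤ r ≤ 5, 0 ≤ θ ≤ π/2 in polar coordinates, where x = r cos(θ), y = r sin(θ), and dA = r dr dθ.

Under the substitution, the integrand becomes 21, so

    ∬_D (21) dA = ∫_{0}^{π/2} ∫_{0}^{5} (21) · r dr dθ.

Inner integral (in r): ∫_{0}^{5} (21) · r dr = 525/2.

Outer integral (in θ): ∫_{0}^{π/2} (525/2) dθ = 525π/4.

Therefore ∬_D (21) dA = 525π/4.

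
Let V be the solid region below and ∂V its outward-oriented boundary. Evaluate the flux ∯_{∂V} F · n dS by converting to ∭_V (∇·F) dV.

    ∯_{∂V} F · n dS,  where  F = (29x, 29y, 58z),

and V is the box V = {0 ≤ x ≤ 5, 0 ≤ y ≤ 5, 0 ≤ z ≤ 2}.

By the divergence theorem,

    ∯_{∂V} F · n dS = ∭_V (∇ · F) dV.

Compute the divergence:
    ∇ · F = ∂F_x/∂x + ∂F_y/∂y + ∂F_z/∂z = 29 + 29 + 58 = 116.

V is a rectangular box, so dV = dx dy dz with 0 ≤ x ≤ 5, 0 ≤ y ≤ 5, 0 ≤ z ≤ 2.

Integrate (116) over V as an iterated integral:

    ∭_V (∇·F) dV = ∫_0^{5} ∫_0^{5} ∫_0^{2} (116) dz dy dx.

Inner (z from 0 to 2): 232.
Middle (y from 0 to 5): 1160.
Outer (x from 0 to 5): 5800.

Therefore ∯_{∂V} F · n dS = 5800.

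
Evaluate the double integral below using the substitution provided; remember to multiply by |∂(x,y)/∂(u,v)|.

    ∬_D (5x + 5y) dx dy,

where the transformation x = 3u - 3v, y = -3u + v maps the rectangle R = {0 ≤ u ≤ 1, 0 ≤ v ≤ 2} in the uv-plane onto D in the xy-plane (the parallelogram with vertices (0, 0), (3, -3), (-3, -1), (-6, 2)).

Compute the Jacobian determinant of (x, y) with respect to (u, v):

    ∂(x,y)/∂(u,v) = | 3  -3 | = (3)(1) - (-3)(-3) = -6.
                   | -3  1 |

Its absolute value is |J| = 6 (the area scaling factor).

Substituting x = 3u - 3v, y = -3u + v into the integrand,

    5x + 5y → -10v,

so the integral becomes

    ∬_R (-10v) · |J| du dv = ∫_0^1 ∫_0^2 (-60v) dv du.

Inner (v): -120.
Outer (u): -120.

Therefore ∬_D (5x + 5y) dx dy = -120.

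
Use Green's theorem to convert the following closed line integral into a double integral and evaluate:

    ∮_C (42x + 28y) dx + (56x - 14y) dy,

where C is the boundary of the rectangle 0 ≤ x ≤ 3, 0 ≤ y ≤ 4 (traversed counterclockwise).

Green's theorem converts the closed line integral into a double integral over the enclosed region D:

    ∮_C P dx + Q dy = ∬_D (∂Q/∂x - ∂P/∂y) dA.

Here P = 42x + 28y, Q = 56x - 14y, so

    ∂Q/∂x = 56,    ∂P/∂y = 28,
    ∂Q/∂x - ∂P/∂y = 28.

D is the region 0 ≤ x ≤ 3, 0 ≤ y ≤ 4. Evaluating the double integral:

    ∬_D (28) dA = ∫_0^{3} ∫_0^{4} (28) dy dx.

Inner (y from 0 to 4): 112.
Outer (x from 0 to 3): 336.

Therefore ∮_C P dx + Q dy = 336.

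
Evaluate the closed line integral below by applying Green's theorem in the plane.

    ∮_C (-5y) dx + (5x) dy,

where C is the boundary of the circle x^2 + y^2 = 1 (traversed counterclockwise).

Green's theorem converts the closed line integral into a double integral over the enclosed region D:

    ∮_C P dx + Q dy = ∬_D (∂Q/∂x - ∂P/∂y) dA.

Here P = -5y, Q = 5x, so

    ∂Q/∂x = 5,    ∂P/∂y = -5,
    ∂Q/∂x - ∂P/∂y = 10.

D is the region x^2 + y^2 ≤ 1. Evaluating the double integral:

In polar coordinates (x = r cos θ, y = r sin θ, dA = r dr dθ) the integrand becomes 10, so

    ∬_D (10) dA = ∫_0^{2π} ∫_0^{1} (10) · r dr dθ.

Inner (r from 0 to 1): 5.
Outer (θ from 0 to 2π): 10π.

Therefore ∮_C P dx + Q dy = 10π.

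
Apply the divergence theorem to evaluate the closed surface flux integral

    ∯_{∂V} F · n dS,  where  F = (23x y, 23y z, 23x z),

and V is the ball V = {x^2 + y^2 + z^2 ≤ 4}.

By the divergence theorem,

    ∯_{∂V} F · n dS = ∭_V (∇ · F) dV.

Compute the divergence:
    ∇ · F = ∂F_x/∂x + ∂F_y/∂y + ∂F_z/∂z = 23y + 23z + 23x = 23x + 23y + 23z.

In spherical coordinates, x = ρ sin(φ) cos(θ), y = ρ sin(φ) sin(θ), z = ρ cos(φ), dV = ρ^2 sin(φ) dρ dφ dθ, with 0 ≤ ρ ≤ 2, 0 ≤ φ ≤ π, 0 ≤ θ ≤ 2π.

The integrand, after substitution and multiplying by the volume element, becomes (23ρ (sqrt(2)sin(φ)sin(θ + π/4) + cos(φ))) · ρ^2 sin(φ), so

    ∭_V (∇·F) dV = ∫_0^{2π} ∫_0^{π} ∫_0^{2} (23ρ (sqrt(2)sin(φ)sin(θ + π/4) + cos(φ))) · ρ^2 sin(φ) dρ dφ dθ.

Inner (ρ from 0 to 2): 92(sqrt(2)sin(φ)sin(θ + π/4) + cos(φ))sin(φ).
Middle (φ from 0 to π): 46sqrt(2)π sin(θ + π/4).
Outer (θ from 0 to 2π): 0.

Therefore ∯_{∂V} F · n dS = 0.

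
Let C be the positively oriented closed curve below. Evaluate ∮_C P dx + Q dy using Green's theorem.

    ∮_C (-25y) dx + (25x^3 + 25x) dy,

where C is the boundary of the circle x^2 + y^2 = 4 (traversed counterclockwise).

Green's theorem converts the closed line integral into a double integral over the enclosed region D:

    ∮_C P dx + Q dy = ∬_D (∂Q/∂x - ∂P/∂y) dA.

Here P = -25y, Q = 25x^3 + 25x, so

    ∂Q/∂x = 75x^2 + 25,    ∂P/∂y = -25,
    ∂Q/∂x - ∂P/∂y = 75x^2 + 50.

D is the region x^2 + y^2 ≤ 4. Evaluating the double integral:

In polar coordinates (x = r cos θ, y = r sin θ, dA = r dr dθ) the integrand becomes 75r^2cos(θ)^2 + 50, so

    ∬_D (75x^2 + 50) dA = ∫_0^{2π} ∫_0^{2} (75r^2cos(θ)^2 + 50) · r dr dθ.

Inner (r from 0 to 2): 300cos(θ)^2 + 100.
Outer (θ from 0 to 2π): 500π.

Therefore ∮_C P dx + Q dy = 500π.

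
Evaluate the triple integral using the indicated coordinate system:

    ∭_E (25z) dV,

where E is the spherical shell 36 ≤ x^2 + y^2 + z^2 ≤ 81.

In spherical coordinates, x = ρ sin(φ) cos(θ), y = ρ sin(φ) sin(θ), z = ρ cos(φ), and dV = ρ^2 sin(φ) dρ dφ dθ.

The integrand becomes 25ρ cos(φ), so

    ∭_E (25z) dV = ∫_{0}^{2π} ∫_{0}^{π} ∫_{6}^{9} (25ρ cos(φ)) · ρ^2 sin(φ) dρ dφ dθ.

Inner (ρ): 131625sin(2φ)/8.
Middle (φ): 0.
Outer (θ): 0.

Therefore the triple integral equals 0.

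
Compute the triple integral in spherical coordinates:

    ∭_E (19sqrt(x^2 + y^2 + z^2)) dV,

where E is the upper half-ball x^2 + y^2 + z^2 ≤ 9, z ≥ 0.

In spherical coordinates, x = ρ sin(φ) cos(θ), y = ρ sin(φ) sin(θ), z = ρ cos(φ), and dV = ρ^2 sin(φ) dρ dφ dθ.

The integrand becomes 19ρ, so

    ∭_E (19sqrt(x^2 + y^2 + z^2)) dV = ∫_{0}^{2π} ∫_{0}^{π/2} ∫_{0}^{3} (19ρ) · ρ^2 sin(φ) dρ dφ dθ.

Inner (ρ): 1539sin(φ)/4.
Middle (φ): 1539/4.
Outer (θ): 1539π/2.

Therefore the triple integral equals 1539π/2.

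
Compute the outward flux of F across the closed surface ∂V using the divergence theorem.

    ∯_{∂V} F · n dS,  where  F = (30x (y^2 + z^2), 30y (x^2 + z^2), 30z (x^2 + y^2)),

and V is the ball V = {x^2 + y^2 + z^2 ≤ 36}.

By the divergence theorem,

    ∯_{∂V} F · n dS = ∭_V (∇ · F) dV.

Compute the divergence:
    ∇ · F = ∂F_x/∂x + ∂F_y/∂y + ∂F_z/∂z = 30y^2 + 30z^2 + 30x^2 + 30z^2 + 30x^2 + 30y^2 = 60x^2 + 60y^2 + 60z^2.

In spherical coordinates, x = ρ sin(φ) cos(θ), y = ρ sin(φ) sin(θ), z = ρ cos(φ), dV = ρ^2 sin(φ) dρ dφ dθ, with 0 ≤ ρ ≤ 6, 0 ≤ φ ≤ π, 0 ≤ θ ≤ 2π.

The integrand, after substitution and multiplying by the volume element, becomes (60ρ^2) · ρ^2 sin(φ), so

    ∭_V (∇·F) dV = ∫_0^{2π} ∫_0^{π} ∫_0^{6} (60ρ^2) · ρ^2 sin(φ) dρ dφ dθ.

Inner (ρ from 0 to 6): 93312sin(φ).
Middle (φ from 0 to π): 186624.
Outer (θ from 0 to 2π): 373248π.

Therefore ∯_{∂V} F · n dS = 373248π.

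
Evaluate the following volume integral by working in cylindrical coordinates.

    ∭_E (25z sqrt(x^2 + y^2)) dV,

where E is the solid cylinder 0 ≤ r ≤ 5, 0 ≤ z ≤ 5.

In cylindrical coordinates, x = r cos(θ), y = r sin(θ), z = z, and dV = r dr dθ dz.

The integrand becomes 25r z, so

    ∭_E (25z sqrt(x^2 + y^2)) dV = ∫_{0}^{2π} ∫_{0}^{5} ∫_{0}^{5} (25r z) · r dz dr dθ.

Inner (z): 625r^2/2.
Middle (r from 0 to 5): 78125/6.
Outer (θ): 78125π/3.

Therefore the triple integral equals 78125π/3.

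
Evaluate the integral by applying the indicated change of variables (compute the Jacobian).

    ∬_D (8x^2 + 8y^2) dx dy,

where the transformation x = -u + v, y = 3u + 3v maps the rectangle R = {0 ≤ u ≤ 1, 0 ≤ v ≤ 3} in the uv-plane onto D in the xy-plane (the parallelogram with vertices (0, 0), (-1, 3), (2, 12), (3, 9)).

Compute the Jacobian determinant of (x, y) with respect to (u, v):

    ∂(x,y)/∂(u,v) = | -1  1 | = (-1)(3) - (1)(3) = -6.
                   | 3  3 |

Its absolute value is |J| = 6 (the area scaling factor).

Substituting x = -u + v, y = 3u + 3v into the integrand,

    8x^2 + 8y^2 → 80u^2 + 128u v + 80v^2,

so the integral becomes

    ∬_R (80u^2 + 128u v + 80v^2) · |J| du dv = ∫_0^1 ∫_0^3 (480u^2 + 768u v + 480v^2) dv du.

Inner (v): 1440u^2 + 3456u + 4320.
Outer (u): 6528.

Therefore ∬_D (8x^2 + 8y^2) dx dy = 6528.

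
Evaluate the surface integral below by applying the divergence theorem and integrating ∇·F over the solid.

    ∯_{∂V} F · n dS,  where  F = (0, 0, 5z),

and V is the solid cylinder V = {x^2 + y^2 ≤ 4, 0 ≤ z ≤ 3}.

By the divergence theorem,

    ∯_{∂V} F · n dS = ∭_V (∇ · F) dV.

Compute the divergence:
    ∇ · F = ∂F_x/∂x + ∂F_y/∂y + ∂F_z/∂z = 0 + 0 + 5 = 5.

In cylindrical coordinates, x = r cos(θ), y = r sin(θ), z = z, dV = r dr dθ dz, with 0 ≤ r ≤ 2, 0 ≤ θ ≤ 2π, 0 ≤ z ≤ 3.

The integrand, after substitution and multiplying by the volume element, becomes (5) · r, so

    ∭_V (∇·F) dV = ∫_0^{2π} ∫_0^{2} ∫_0^{3} (5) · r dz dr dθ.

Inner (z from 0 to 3): 15r.
Middle (r from 0 to 2): 30.
Outer (θ from 0 to 2π): 60π.

Therefore ∯_{∂V} F · n dS = 60π.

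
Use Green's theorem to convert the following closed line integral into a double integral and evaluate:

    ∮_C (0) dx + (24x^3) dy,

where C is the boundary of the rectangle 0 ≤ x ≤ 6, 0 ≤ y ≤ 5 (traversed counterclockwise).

Green's theorem converts the closed line integral into a double integral over the enclosed region D:

    ∮_C P dx + Q dy = ∬_D (∂Q/∂x - ∂P/∂y) dA.

Here P = 0, Q = 24x^3, so

    ∂Q/∂x = 72x^2,    ∂P/∂y = 0,
    ∂Q/∂x - ∂P/∂y = 72x^2.

D is the region 0 ≤ x ≤ 6, 0 ≤ y ≤ 5. Evaluating the double integral:

    ∬_D (72x^2) dA = ∫_0^{6} ∫_0^{5} (72x^2) dy dx.

Inner (y from 0 to 5): 360x^2.
Outer (x from 0 to 6): 25920.

Therefore ∮_C P dx + Q dy = 25920.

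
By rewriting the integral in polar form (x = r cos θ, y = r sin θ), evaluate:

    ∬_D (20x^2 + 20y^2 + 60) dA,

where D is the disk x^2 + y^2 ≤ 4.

The region D is 0 ≤ r ≤ 2, 0 ≤ θ ≤ 2π in polar coordinates, where x = r cos(θ), y = r sin(θ), and dA = r dr dθ.

Under the substitution, the integrand becomes 20r^2 + 60, so

    ∬_D (20x^2 + 20y^2 + 60) dA = ∫_{0}^{2π} ∫_{0}^{2} (20r^2 + 60) · r dr dθ.

Inner integral (in r): ∫_{0}^{2} (20r^2 + 60) · r dr = 200.

Outer integral (in θ): ∫_{0}^{2π} (200) dθ = 400π.

Therefore ∬_D (20x^2 + 20y^2 + 60) dA = 400π.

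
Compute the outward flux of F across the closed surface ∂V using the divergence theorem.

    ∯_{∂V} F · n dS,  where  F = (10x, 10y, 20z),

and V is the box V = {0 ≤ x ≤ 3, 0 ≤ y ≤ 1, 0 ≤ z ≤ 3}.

By the divergence theorem,

    ∯_{∂V} F · n dS = ∭_V (∇ · F) dV.

Compute the divergence:
    ∇ · F = ∂F_x/∂x + ∂F_y/∂y + ∂F_z/∂z = 10 + 10 + 20 = 40.

V is a rectangular box, so dV = dx dy dz with 0 ≤ x ≤ 3, 0 ≤ y ≤ 1, 0 ≤ z ≤ 3.

Integrate (40) over V as an iterated integral:

    ∭_V (∇·F) dV = ∫_0^{3} ∫_0^{1} ∫_0^{3} (40) dz dy dx.

Inner (z from 0 to 3): 120.
Middle (y from 0 to 1): 120.
Outer (x from 0 to 3): 360.

Therefore ∯_{∂V} F · n dS = 360.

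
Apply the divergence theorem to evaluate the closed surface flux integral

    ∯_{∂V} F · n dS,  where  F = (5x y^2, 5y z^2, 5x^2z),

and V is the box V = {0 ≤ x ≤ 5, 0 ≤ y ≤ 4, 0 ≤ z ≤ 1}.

By the divergence theorem,

    ∯_{∂V} F · n dS = ∭_V (∇ · F) dV.

Compute the divergence:
    ∇ · F = ∂F_x/∂x + ∂F_y/∂y + ∂F_z/∂z = 5y^2 + 5z^2 + 5x^2 = 5x^2 + 5y^2 + 5z^2.

V is a rectangular box, so dV = dx dy dz with 0 ≤ x ≤ 5, 0 ≤ y ≤ 4, 0 ≤ z ≤ 1.

Integrate (5x^2 + 5y^2 + 5z^2) over V as an iterated integral:

    ∭_V (∇·F) dV = ∫_0^{5} ∫_0^{4} ∫_0^{1} (5x^2 + 5y^2 + 5z^2) dz dy dx.

Inner (z from 0 to 1): 5x^2 + 5y^2 + 5/3.
Middle (y from 0 to 4): 20x^2 + 340/3.
Outer (x from 0 to 5): 1400.

Therefore ∯_{∂V} F · n dS = 1400.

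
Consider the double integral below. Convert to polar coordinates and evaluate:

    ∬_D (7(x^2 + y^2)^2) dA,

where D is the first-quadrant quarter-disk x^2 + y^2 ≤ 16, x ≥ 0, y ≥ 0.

The region D is 0 ≤ r ≤ 4, 0 ≤ θ ≤ π/2 in polar coordinates, where x = r cos(θ), y = r sin(θ), and dA = r dr dθ.

Under the substitution, the integrand becomes 7r^4, so

    ∬_D (7(x^2 + y^2)^2) dA = ∫_{0}^{π/2} ∫_{0}^{4} (7r^4) · r dr dθ.

Inner integral (in r): ∫_{0}^{4} (7r^4) · r dr = 14336/3.

Outer integral (in θ): ∫_{0}^{π/2} (14336/3) dθ = 7168π/3.

Therefore ∬_D (7(x^2 + y^2)^2) dA = 7168π/3.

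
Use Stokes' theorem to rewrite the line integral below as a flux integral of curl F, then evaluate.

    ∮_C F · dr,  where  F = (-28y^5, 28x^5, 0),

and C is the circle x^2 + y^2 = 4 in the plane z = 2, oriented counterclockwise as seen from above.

Let S be the flat disk x^2 + y^2 ≤ 4 in the plane z = 2, with upward unit normal n̂ = ẑ. By Stokes' theorem,

    ∮_C F · dr = ∬_S (∇ × F) · n̂ dS = ∬_D (curl F)_z dA,

where D is the disk x^2 + y^2 ≤ 4.

Compute the curl of F = (-28y^5, 28x^5, 0):
    (∇ × F)_x = ∂F_z/∂y - ∂F_y/∂z = 0,
    (∇ × F)_y = ∂F_x/∂z - ∂F_z/∂x = 0,
    (∇ × F)_z = ∂F_y/∂x - ∂F_x/∂y = 140x^4 + 140y^4.

On z = 2, (curl F)_z = 140x^4 + 140y^4.

Convert to polar (x = r cos θ, y = r sin θ, dA = r dr dθ); the integrand becomes 140r^4(sin(θ)^4 + cos(θ)^4), so

    ∬_D (curl F)_z dA = ∫_0^{2π} ∫_0^{2} (140r^4(sin(θ)^4 + cos(θ)^4)) · r dr dθ.

Inner (r from 0 to 2): 4480sin(θ)^4/3 + 4480cos(θ)^4/3.
Outer (θ from 0 to 2π): 2240π.

Therefore ∮_C F · dr = 2240π.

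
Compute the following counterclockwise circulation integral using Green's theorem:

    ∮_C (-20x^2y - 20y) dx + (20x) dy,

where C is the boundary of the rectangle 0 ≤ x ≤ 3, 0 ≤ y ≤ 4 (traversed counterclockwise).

Green's theorem converts the closed line integral into a double integral over the enclosed region D:

    ∮_C P dx + Q dy = ∬_D (∂Q/∂x - ∂P/∂y) dA.

Here P = -20x^2y - 20y, Q = 20x, so

    ∂Q/∂x = 20,    ∂P/∂y = -20x^2 - 20,
    ∂Q/∂x - ∂P/∂y = 20x^2 + 40.

D is the region 0 ≤ x ≤ 3, 0 ≤ y ≤ 4. Evaluating the double integral:

    ∬_D (20x^2 + 40) dA = ∫_0^{3} ∫_0^{4} (20x^2 + 40) dy dx.

Inner (y from 0 to 4): 80x^2 + 160.
Outer (x from 0 to 3): 1200.

Therefore ∮_C P dx + Q dy = 1200.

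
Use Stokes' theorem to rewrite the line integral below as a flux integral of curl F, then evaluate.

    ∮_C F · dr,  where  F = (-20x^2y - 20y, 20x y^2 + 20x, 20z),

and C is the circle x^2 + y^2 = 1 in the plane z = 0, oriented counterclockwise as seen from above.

Let S be the flat disk x^2 + y^2 ≤ 1 in the plane z = 0, with upward unit normal n̂ = ẑ. By Stokes' theorem,

    ∮_C F · dr = ∬_S (∇ × F) · n̂ dS = ∬_D (curl F)_z dA,

where D is the disk x^2 + y^2 ≤ 1.

Compute the curl of F = (-20x^2y - 20y, 20x y^2 + 20x, 20z):
    (∇ × F)_x = ∂F_z/∂y - ∂F_y/∂z = 0,
    (∇ × F)_y = ∂F_x/∂z - ∂F_z/∂x = 0,
    (∇ × F)_z = ∂F_y/∂x - ∂F_x/∂y = 20x^2 + 20y^2 + 40.

On z = 0, (curl F)_z = 20x^2 + 20y^2 + 40.

Convert to polar (x = r cos θ, y = r sin θ, dA = r dr dθ); the integrand becomes 20r^2 + 40, so

    ∬_D (curl F)_z dA = ∫_0^{2π} ∫_0^{1} (20r^2 + 40) · r dr dθ.

Inner (r from 0 to 1): 25.
Outer (θ from 0 to 2π): 50π.

Therefore ∮_C F · dr = 50π.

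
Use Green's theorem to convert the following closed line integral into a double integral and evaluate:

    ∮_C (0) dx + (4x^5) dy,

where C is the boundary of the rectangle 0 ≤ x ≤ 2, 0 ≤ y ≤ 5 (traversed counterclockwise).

Green's theorem converts the closed line integral into a double integral over the enclosed region D:

    ∮_C P dx + Q dy = ∬_D (∂Q/∂x - ∂P/∂y) dA.

Here P = 0, Q = 4x^5, so

    ∂Q/∂x = 20x^4,    ∂P/∂y = 0,
    ∂Q/∂x - ∂P/∂y = 20x^4.

D is the region 0 ≤ x ≤ 2, 0 ≤ y ≤ 5. Evaluating the double integral:

    ∬_D (20x^4) dA = ∫_0^{2} ∫_0^{5} (20x^4) dy dx.

Inner (y from 0 to 5): 100x^4.
Outer (x from 0 to 2): 640.

Therefore ∮_C P dx + Q dy = 640.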